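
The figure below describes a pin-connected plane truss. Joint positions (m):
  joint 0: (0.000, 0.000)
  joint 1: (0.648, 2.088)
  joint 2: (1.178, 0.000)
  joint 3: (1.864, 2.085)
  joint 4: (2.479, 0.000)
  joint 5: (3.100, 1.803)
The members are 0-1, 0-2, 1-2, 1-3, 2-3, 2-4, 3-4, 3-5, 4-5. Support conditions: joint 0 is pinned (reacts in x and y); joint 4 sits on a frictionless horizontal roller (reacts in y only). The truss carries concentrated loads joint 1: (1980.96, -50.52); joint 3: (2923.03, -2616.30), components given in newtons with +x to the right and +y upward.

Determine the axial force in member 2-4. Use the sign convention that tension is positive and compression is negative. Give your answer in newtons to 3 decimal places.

N=6 nodes, M=9 members, R=3 reactions → 2N=12, M+R=12
member 0 (0-1): L=2.1862, (cx,cy)=(0.2964,0.9551)
member 1 (0-2): L=1.1780, (cx,cy)=(1.0000,0.0000)
member 2 (1-2): L=2.1542, (cx,cy)=(0.2460,-0.9693)
member 3 (1-3): L=1.2160, (cx,cy)=(1.0000,-0.0025)
member 4 (2-3): L=2.1950, (cx,cy)=(0.3125,0.9499)
member 5 (2-4): L=1.3010, (cx,cy)=(1.0000,0.0000)
member 6 (3-4): L=2.1738, (cx,cy)=(0.2829,-0.9591)
member 7 (3-5): L=1.2678, (cx,cy)=(0.9749,-0.2224)
member 8 (4-5): L=1.9069, (cx,cy)=(0.3257,0.9455)
solve A·x = −loads:
  F[0-1] = +3602.4755 N (tension)
  F[0-2] = +3836.2191 N (tension)
  F[1-2] = -3601.7578 N (compression)
  F[1-3] = -27.0514 N (compression)
  F[2-3] = +3675.1506 N (tension)
  F[2-4] = +1801.4678 N (tension)
  F[3-4] = -6367.5589 N (compression)
  F[3-5] = -0.0000 N (compression)
  F[4-5] = +0.0000 N (tension)
  Rx@0 = -4903.9900 N
  Ry@0 = -3440.5952 N
  Ry@4 = +6107.4152 N

1801.468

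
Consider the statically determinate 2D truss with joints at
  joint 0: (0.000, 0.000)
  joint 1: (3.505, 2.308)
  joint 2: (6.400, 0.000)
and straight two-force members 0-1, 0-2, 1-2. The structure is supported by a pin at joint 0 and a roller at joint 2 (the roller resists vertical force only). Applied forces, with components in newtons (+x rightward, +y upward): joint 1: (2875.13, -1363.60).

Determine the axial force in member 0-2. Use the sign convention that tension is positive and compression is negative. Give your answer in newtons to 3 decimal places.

2237.263

N=3 nodes, M=3 members, R=3 reactions → 2N=6, M+R=6
member 0 (0-1): L=4.1967, (cx,cy)=(0.8352,0.5500)
member 1 (0-2): L=6.4000, (cx,cy)=(1.0000,0.0000)
member 2 (1-2): L=3.7024, (cx,cy)=(0.7819,-0.6234)
solve A·x = −loads:
  F[0-1] = +763.7394 N (tension)
  F[0-2] = +2237.2628 N (tension)
  F[1-2] = -2861.2363 N (compression)
  Rx@0 = -2875.1300 N
  Ry@0 = -420.0278 N
  Ry@2 = +1783.6278 N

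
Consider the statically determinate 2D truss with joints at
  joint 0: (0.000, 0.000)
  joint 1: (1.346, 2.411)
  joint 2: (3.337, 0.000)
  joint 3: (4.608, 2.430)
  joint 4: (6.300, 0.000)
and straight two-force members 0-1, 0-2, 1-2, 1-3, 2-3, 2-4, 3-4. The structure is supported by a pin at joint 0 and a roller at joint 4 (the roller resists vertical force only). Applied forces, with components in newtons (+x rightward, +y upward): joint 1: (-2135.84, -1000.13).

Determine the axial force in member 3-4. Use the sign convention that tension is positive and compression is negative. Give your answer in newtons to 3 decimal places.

N=5 nodes, M=7 members, R=3 reactions → 2N=10, M+R=10
member 0 (0-1): L=2.7613, (cx,cy)=(0.4875,0.8731)
member 1 (0-2): L=3.3370, (cx,cy)=(1.0000,0.0000)
member 2 (1-2): L=3.1268, (cx,cy)=(0.6367,-0.7711)
member 3 (1-3): L=3.2621, (cx,cy)=(1.0000,0.0058)
member 4 (2-3): L=2.7423, (cx,cy)=(0.4635,0.8861)
member 5 (2-4): L=2.9630, (cx,cy)=(1.0000,0.0000)
member 6 (3-4): L=2.9610, (cx,cy)=(0.5714,-0.8207)
solve A·x = −loads:
  F[0-1] = -1836.8420 N (compression)
  F[0-2] = -1240.4603 N (compression)
  F[1-2] = +788.5198 N (tension)
  F[1-3] = +738.3834 N (tension)
  F[2-3] = -686.1506 N (compression)
  F[2-4] = -420.3569 N (compression)
  F[3-4] = +735.6347 N (tension)
  Rx@0 = +2135.8400 N
  Ry@0 = +1603.8340 N
  Ry@4 = -603.7040 N

735.635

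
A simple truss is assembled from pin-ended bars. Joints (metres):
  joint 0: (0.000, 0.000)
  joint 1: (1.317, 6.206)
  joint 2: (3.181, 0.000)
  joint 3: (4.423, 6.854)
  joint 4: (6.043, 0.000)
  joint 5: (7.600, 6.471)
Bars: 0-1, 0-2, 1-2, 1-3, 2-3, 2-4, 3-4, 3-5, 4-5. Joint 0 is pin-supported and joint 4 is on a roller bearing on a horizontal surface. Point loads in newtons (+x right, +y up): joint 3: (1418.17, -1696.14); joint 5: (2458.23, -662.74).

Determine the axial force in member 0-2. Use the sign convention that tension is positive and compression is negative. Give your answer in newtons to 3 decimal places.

N=6 nodes, M=9 members, R=3 reactions → 2N=12, M+R=12
member 0 (0-1): L=6.3442, (cx,cy)=(0.2076,0.9782)
member 1 (0-2): L=3.1810, (cx,cy)=(1.0000,0.0000)
member 2 (1-2): L=6.4799, (cx,cy)=(0.2877,-0.9577)
member 3 (1-3): L=3.1729, (cx,cy)=(0.9789,0.2042)
member 4 (2-3): L=6.9656, (cx,cy)=(0.1783,0.9840)
member 5 (2-4): L=2.8620, (cx,cy)=(1.0000,0.0000)
member 6 (3-4): L=7.0428, (cx,cy)=(0.2300,-0.9732)
member 7 (3-5): L=3.2000, (cx,cy)=(0.9928,-0.1197)
member 8 (4-5): L=6.6557, (cx,cy)=(0.2339,0.9723)
solve A·x = −loads:
  F[0-1] = +4045.0071 N (tension)
  F[0-2] = +3036.6927 N (tension)
  F[1-2] = -3715.7601 N (compression)
  F[1-3] = +1949.6743 N (tension)
  F[2-3] = +3616.6608 N (tension)
  F[2-4] = +1322.9535 N (tension)
  F[3-4] = -6123.9151 N (compression)
  F[3-5] = +2562.3218 N (tension)
  F[4-5] = -366.2243 N (compression)
  Rx@0 = -3876.4000 N
  Ry@0 = -3956.8894 N
  Ry@4 = +6315.7694 N

3036.693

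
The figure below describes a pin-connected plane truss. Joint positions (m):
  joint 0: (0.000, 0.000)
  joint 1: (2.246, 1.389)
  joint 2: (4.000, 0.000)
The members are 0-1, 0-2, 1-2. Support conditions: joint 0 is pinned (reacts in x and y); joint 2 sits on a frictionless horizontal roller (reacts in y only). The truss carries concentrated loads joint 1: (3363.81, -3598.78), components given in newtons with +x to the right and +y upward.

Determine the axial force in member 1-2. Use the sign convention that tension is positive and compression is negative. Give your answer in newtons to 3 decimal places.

N=3 nodes, M=3 members, R=3 reactions → 2N=6, M+R=6
member 0 (0-1): L=2.6408, (cx,cy)=(0.8505,0.5260)
member 1 (0-2): L=4.0000, (cx,cy)=(1.0000,0.0000)
member 2 (1-2): L=2.2374, (cx,cy)=(0.7840,-0.6208)
solve A·x = −loads:
  F[0-1] = -779.4683 N (compression)
  F[0-2] = +4026.7471 N (tension)
  F[1-2] = -5136.4506 N (compression)
  Rx@0 = -3363.8100 N
  Ry@0 = +409.9820 N
  Ry@2 = +3188.7980 N

-5136.451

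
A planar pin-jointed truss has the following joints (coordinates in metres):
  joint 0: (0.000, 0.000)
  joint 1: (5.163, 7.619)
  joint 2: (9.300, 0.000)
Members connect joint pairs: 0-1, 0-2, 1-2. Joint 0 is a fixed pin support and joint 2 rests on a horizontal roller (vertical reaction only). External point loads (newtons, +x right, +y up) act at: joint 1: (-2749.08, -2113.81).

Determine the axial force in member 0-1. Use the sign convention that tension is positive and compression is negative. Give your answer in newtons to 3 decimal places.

-3856.441

N=3 nodes, M=3 members, R=3 reactions → 2N=6, M+R=6
member 0 (0-1): L=9.2036, (cx,cy)=(0.5610,0.8278)
member 1 (0-2): L=9.3000, (cx,cy)=(1.0000,0.0000)
member 2 (1-2): L=8.6697, (cx,cy)=(0.4772,-0.8788)
solve A·x = −loads:
  F[0-1] = -3856.4413 N (compression)
  F[0-2] = -585.7017 N (compression)
  F[1-2] = +1227.4272 N (tension)
  Rx@0 = +2749.0800 N
  Ry@0 = +3192.4809 N
  Ry@2 = -1078.6709 N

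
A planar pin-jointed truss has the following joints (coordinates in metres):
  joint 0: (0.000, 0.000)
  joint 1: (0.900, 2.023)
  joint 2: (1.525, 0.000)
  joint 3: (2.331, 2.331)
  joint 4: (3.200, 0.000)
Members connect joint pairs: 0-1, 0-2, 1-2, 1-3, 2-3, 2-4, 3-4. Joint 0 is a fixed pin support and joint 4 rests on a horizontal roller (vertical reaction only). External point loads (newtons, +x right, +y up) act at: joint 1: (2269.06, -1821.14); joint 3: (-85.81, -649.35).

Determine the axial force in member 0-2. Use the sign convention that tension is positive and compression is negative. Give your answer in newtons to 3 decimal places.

2233.664

N=5 nodes, M=7 members, R=3 reactions → 2N=10, M+R=10
member 0 (0-1): L=2.2142, (cx,cy)=(0.4065,0.9137)
member 1 (0-2): L=1.5250, (cx,cy)=(1.0000,0.0000)
member 2 (1-2): L=2.1173, (cx,cy)=(0.2952,-0.9554)
member 3 (1-3): L=1.4638, (cx,cy)=(0.9776,0.2104)
member 4 (2-3): L=2.4664, (cx,cy)=(0.3268,0.9451)
member 5 (2-4): L=1.6750, (cx,cy)=(1.0000,0.0000)
member 6 (3-4): L=2.4877, (cx,cy)=(0.3493,-0.9370)
solve A·x = −loads:
  F[0-1] = -124.0276 N (compression)
  F[0-2] = +2233.6639 N (tension)
  F[1-2] = -2165.9529 N (compression)
  F[1-3] = -1718.6021 N (compression)
  F[2-3] = +2189.6603 N (tension)
  F[2-4] = +878.7565 N (tension)
  F[3-4] = -2515.6443 N (compression)
  Rx@0 = -2183.2500 N
  Ry@0 = +113.3193 N
  Ry@4 = +2357.1707 N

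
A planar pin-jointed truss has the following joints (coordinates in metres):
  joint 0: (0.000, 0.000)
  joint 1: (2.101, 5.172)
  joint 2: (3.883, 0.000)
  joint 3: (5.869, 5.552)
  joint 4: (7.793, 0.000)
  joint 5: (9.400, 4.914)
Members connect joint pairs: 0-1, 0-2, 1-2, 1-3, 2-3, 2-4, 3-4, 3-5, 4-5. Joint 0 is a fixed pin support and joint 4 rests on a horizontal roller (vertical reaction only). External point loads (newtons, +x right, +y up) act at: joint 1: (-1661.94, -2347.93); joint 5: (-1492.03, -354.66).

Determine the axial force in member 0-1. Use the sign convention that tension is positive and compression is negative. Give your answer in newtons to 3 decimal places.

-3978.090

N=6 nodes, M=9 members, R=3 reactions → 2N=12, M+R=12
member 0 (0-1): L=5.5825, (cx,cy)=(0.3764,0.9265)
member 1 (0-2): L=3.8830, (cx,cy)=(1.0000,0.0000)
member 2 (1-2): L=5.4704, (cx,cy)=(0.3258,-0.9455)
member 3 (1-3): L=3.7871, (cx,cy)=(0.9950,0.1003)
member 4 (2-3): L=5.8965, (cx,cy)=(0.3368,0.9416)
member 5 (2-4): L=3.9100, (cx,cy)=(1.0000,0.0000)
member 6 (3-4): L=5.8759, (cx,cy)=(0.3274,-0.9449)
member 7 (3-5): L=3.5882, (cx,cy)=(0.9841,-0.1778)
member 8 (4-5): L=5.1701, (cx,cy)=(0.3108,0.9505)
solve A·x = −loads:
  F[0-1] = -3978.0899 N (compression)
  F[0-2] = -1656.7847 N (compression)
  F[1-2] = +1384.3142 N (tension)
  F[1-3] = -287.6429 N (compression)
  F[2-3] = -1390.0210 N (compression)
  F[2-4] = -737.6671 N (compression)
  F[3-4] = +1664.1695 N (tension)
  F[3-5] = -1320.3135 N (compression)
  F[4-5] = -620.1374 N (compression)
  Rx@0 = +3153.9700 N
  Ry@0 = +3685.5984 N
  Ry@4 = -983.0084 N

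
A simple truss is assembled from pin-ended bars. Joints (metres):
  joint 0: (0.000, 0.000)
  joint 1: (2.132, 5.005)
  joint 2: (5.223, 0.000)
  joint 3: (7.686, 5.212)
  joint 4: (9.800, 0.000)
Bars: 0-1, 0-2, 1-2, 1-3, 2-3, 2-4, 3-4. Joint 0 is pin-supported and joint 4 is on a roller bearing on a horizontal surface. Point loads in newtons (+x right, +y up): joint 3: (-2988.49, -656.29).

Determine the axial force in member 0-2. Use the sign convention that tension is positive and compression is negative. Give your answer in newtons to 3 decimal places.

N=5 nodes, M=7 members, R=3 reactions → 2N=10, M+R=10
member 0 (0-1): L=5.4402, (cx,cy)=(0.3919,0.9200)
member 1 (0-2): L=5.2230, (cx,cy)=(1.0000,0.0000)
member 2 (1-2): L=5.8825, (cx,cy)=(0.5255,-0.8508)
member 3 (1-3): L=5.5579, (cx,cy)=(0.9993,0.0372)
member 4 (2-3): L=5.7647, (cx,cy)=(0.4273,0.9041)
member 5 (2-4): L=4.5770, (cx,cy)=(1.0000,0.0000)
member 6 (3-4): L=5.6244, (cx,cy)=(0.3759,-0.9267)
solve A·x = −loads:
  F[0-1] = -1881.4617 N (compression)
  F[0-2] = -2251.1460 N (compression)
  F[1-2] = +1957.1072 N (tension)
  F[1-3] = -1766.9379 N (compression)
  F[2-3] = -1841.7173 N (compression)
  F[2-4] = -435.8887 N (compression)
  F[3-4] = +1159.7044 N (tension)
  Rx@0 = +2988.4900 N
  Ry@0 = +1730.9599 N
  Ry@4 = -1074.6699 N

-2251.146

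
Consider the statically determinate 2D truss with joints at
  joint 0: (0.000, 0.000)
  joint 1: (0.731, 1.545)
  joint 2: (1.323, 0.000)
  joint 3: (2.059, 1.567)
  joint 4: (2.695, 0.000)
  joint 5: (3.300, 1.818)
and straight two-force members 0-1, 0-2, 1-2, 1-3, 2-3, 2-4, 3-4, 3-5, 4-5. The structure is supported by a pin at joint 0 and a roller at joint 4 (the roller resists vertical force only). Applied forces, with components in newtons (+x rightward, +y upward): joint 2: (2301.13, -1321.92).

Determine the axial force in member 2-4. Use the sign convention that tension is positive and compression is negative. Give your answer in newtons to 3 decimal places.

263.387

N=6 nodes, M=9 members, R=3 reactions → 2N=12, M+R=12
member 0 (0-1): L=1.7092, (cx,cy)=(0.4277,0.9039)
member 1 (0-2): L=1.3230, (cx,cy)=(1.0000,0.0000)
member 2 (1-2): L=1.6545, (cx,cy)=(0.3578,-0.9338)
member 3 (1-3): L=1.3282, (cx,cy)=(0.9999,0.0166)
member 4 (2-3): L=1.7312, (cx,cy)=(0.4251,0.9051)
member 5 (2-4): L=1.3720, (cx,cy)=(1.0000,0.0000)
member 6 (3-4): L=1.6911, (cx,cy)=(0.3761,-0.9266)
member 7 (3-5): L=1.2661, (cx,cy)=(0.9802,0.1982)
member 8 (4-5): L=1.9160, (cx,cy)=(0.3158,0.9488)
solve A·x = −loads:
  F[0-1] = -744.5031 N (compression)
  F[0-2] = +2619.5420 N (tension)
  F[1-2] = +710.5304 N (tension)
  F[1-3] = -572.7214 N (compression)
  F[2-3] = +727.4394 N (tension)
  F[2-4] = +263.3870 N (tension)
  F[3-4] = -700.3564 N (compression)
  F[3-5] = +0.0000 N (tension)
  F[4-5] = -0.0000 N (compression)
  Rx@0 = -2301.1300 N
  Ry@0 = +672.9775 N
  Ry@4 = +648.9425 N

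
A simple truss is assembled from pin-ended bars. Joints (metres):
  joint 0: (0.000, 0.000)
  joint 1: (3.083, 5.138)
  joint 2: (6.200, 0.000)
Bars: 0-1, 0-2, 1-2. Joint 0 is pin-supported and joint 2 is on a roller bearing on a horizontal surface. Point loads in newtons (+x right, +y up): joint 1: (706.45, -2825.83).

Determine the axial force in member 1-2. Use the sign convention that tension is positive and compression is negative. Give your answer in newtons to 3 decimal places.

-2328.274

N=3 nodes, M=3 members, R=3 reactions → 2N=6, M+R=6
member 0 (0-1): L=5.9920, (cx,cy)=(0.5145,0.8575)
member 1 (0-2): L=6.2000, (cx,cy)=(1.0000,0.0000)
member 2 (1-2): L=6.0096, (cx,cy)=(0.5187,-0.8550)
solve A·x = −loads:
  F[0-1] = -974.0438 N (compression)
  F[0-2] = +1207.6153 N (tension)
  F[1-2] = -2328.2735 N (compression)
  Rx@0 = -706.4500 N
  Ry@0 = +835.2213 N
  Ry@2 = +1990.6087 N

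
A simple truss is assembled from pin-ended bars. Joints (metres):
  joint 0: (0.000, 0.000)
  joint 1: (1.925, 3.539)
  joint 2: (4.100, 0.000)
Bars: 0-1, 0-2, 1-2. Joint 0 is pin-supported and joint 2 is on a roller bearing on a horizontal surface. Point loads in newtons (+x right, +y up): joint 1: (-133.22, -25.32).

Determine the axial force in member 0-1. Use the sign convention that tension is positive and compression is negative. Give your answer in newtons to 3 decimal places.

-146.193

N=3 nodes, M=3 members, R=3 reactions → 2N=6, M+R=6
member 0 (0-1): L=4.0287, (cx,cy)=(0.4778,0.8785)
member 1 (0-2): L=4.1000, (cx,cy)=(1.0000,0.0000)
member 2 (1-2): L=4.1539, (cx,cy)=(0.5236,-0.8520)
solve A·x = −loads:
  F[0-1] = -146.1926 N (compression)
  F[0-2] = -63.3654 N (compression)
  F[1-2] = +121.0187 N (tension)
  Rx@0 = +133.2200 N
  Ry@0 = +128.4236 N
  Ry@2 = -103.1036 N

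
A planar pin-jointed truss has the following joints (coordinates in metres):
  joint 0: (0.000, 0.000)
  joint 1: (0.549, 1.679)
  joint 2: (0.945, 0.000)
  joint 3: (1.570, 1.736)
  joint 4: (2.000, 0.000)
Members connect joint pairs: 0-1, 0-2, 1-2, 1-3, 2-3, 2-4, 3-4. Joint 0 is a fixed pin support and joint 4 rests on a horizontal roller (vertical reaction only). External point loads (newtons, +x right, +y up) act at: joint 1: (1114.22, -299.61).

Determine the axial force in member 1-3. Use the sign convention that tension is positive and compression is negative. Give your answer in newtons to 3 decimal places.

N=5 nodes, M=7 members, R=3 reactions → 2N=10, M+R=10
member 0 (0-1): L=1.7665, (cx,cy)=(0.3108,0.9505)
member 1 (0-2): L=0.9450, (cx,cy)=(1.0000,0.0000)
member 2 (1-2): L=1.7251, (cx,cy)=(0.2296,-0.9733)
member 3 (1-3): L=1.0226, (cx,cy)=(0.9984,0.0557)
member 4 (2-3): L=1.8451, (cx,cy)=(0.3387,0.9409)
member 5 (2-4): L=1.0550, (cx,cy)=(1.0000,0.0000)
member 6 (3-4): L=1.7885, (cx,cy)=(0.2404,-0.9707)
solve A·x = −loads:
  F[0-1] = +755.4301 N (tension)
  F[0-2] = +879.4414 N (tension)
  F[1-2] = -1081.7522 N (compression)
  F[1-3] = -632.1011 N (compression)
  F[2-3] = +1119.0204 N (tension)
  F[2-4] = +252.0629 N (tension)
  F[3-4] = -1048.3834 N (compression)
  Rx@0 = -1114.2200 N
  Ry@0 = -718.0206 N
  Ry@4 = +1017.6306 N

-632.101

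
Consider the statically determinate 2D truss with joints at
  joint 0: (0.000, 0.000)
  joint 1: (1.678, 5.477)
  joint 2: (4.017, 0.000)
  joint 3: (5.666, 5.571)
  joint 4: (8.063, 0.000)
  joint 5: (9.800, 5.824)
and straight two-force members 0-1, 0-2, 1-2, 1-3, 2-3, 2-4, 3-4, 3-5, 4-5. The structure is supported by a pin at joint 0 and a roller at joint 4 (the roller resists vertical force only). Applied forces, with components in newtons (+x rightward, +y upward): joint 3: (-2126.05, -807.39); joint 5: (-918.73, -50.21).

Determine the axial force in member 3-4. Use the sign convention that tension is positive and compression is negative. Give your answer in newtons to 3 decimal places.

N=6 nodes, M=9 members, R=3 reactions → 2N=12, M+R=12
member 0 (0-1): L=5.7283, (cx,cy)=(0.2929,0.9561)
member 1 (0-2): L=4.0170, (cx,cy)=(1.0000,0.0000)
member 2 (1-2): L=5.9555, (cx,cy)=(0.3927,-0.9196)
member 3 (1-3): L=3.9891, (cx,cy)=(0.9997,0.0236)
member 4 (2-3): L=5.8099, (cx,cy)=(0.2838,0.9589)
member 5 (2-4): L=4.0460, (cx,cy)=(1.0000,0.0000)
member 6 (3-4): L=6.0648, (cx,cy)=(0.3952,-0.9186)
member 7 (3-5): L=4.1417, (cx,cy)=(0.9981,0.0611)
member 8 (4-5): L=6.0775, (cx,cy)=(0.2858,0.9583)
solve A·x = −loads:
  F[0-1] = -2470.1340 N (compression)
  F[0-2] = -2321.1974 N (compression)
  F[1-2] = +2524.1773 N (tension)
  F[1-3] = -1715.4133 N (compression)
  F[2-3] = -2420.9117 N (compression)
  F[2-4] = -642.7287 N (compression)
  F[3-4] = +1630.8291 N (tension)
  F[3-5] = -922.2800 N (compression)
  F[4-5] = +6.3947 N (tension)
  Rx@0 = +3044.7800 N
  Ry@0 = +2361.7769 N
  Ry@4 = -1504.1769 N

1630.829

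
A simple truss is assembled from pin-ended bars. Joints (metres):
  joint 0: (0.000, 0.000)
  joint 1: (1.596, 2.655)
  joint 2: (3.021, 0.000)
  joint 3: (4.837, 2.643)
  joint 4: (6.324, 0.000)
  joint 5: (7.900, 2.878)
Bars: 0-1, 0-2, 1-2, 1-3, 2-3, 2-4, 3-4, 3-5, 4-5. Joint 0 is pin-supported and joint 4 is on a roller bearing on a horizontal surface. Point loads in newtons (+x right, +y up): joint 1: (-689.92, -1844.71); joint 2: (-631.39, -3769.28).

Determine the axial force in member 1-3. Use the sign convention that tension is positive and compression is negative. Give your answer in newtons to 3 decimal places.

N=6 nodes, M=9 members, R=3 reactions → 2N=12, M+R=12
member 0 (0-1): L=3.0978, (cx,cy)=(0.5152,0.8571)
member 1 (0-2): L=3.0210, (cx,cy)=(1.0000,0.0000)
member 2 (1-2): L=3.0132, (cx,cy)=(0.4729,-0.8811)
member 3 (1-3): L=3.2410, (cx,cy)=(1.0000,-0.0037)
member 4 (2-3): L=3.2068, (cx,cy)=(0.5663,0.8242)
member 5 (2-4): L=3.3030, (cx,cy)=(1.0000,0.0000)
member 6 (3-4): L=3.0326, (cx,cy)=(0.4903,-0.8715)
member 7 (3-5): L=3.0720, (cx,cy)=(0.9971,0.0765)
member 8 (4-5): L=3.2813, (cx,cy)=(0.4803,0.8771)
solve A·x = −loads:
  F[0-1] = -4244.1167 N (compression)
  F[0-2] = +865.2915 N (tension)
  F[1-2] = +2045.0324 N (tension)
  F[1-3] = -2463.8187 N (compression)
  F[2-3] = +2387.0302 N (tension)
  F[2-4] = +1112.0175 N (tension)
  F[3-4] = -2267.8520 N (compression)
  F[3-5] = +0.0000 N (tension)
  F[4-5] = -0.0000 N (compression)
  Rx@0 = +1321.3100 N
  Ry@0 = +3637.4855 N
  Ry@4 = +1976.5045 N

-2463.819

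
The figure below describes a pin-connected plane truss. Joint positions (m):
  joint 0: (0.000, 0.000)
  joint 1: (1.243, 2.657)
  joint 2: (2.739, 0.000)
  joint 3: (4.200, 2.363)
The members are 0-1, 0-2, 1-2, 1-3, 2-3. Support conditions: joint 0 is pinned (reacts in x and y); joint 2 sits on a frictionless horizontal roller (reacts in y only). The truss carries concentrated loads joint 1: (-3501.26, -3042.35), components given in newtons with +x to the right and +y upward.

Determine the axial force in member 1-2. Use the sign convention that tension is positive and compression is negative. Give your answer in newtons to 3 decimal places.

2313.329

N=4 nodes, M=5 members, R=3 reactions → 2N=8, M+R=8
member 0 (0-1): L=2.9334, (cx,cy)=(0.4237,0.9058)
member 1 (0-2): L=2.7390, (cx,cy)=(1.0000,0.0000)
member 2 (1-2): L=3.0492, (cx,cy)=(0.4906,-0.8714)
member 3 (1-3): L=2.9716, (cx,cy)=(0.9951,-0.0989)
member 4 (2-3): L=2.7782, (cx,cy)=(0.5259,0.8506)
solve A·x = −loads:
  F[0-1] = -5584.2620 N (compression)
  F[0-2] = -1134.9638 N (compression)
  F[1-2] = +2313.3288 N (tension)
  F[1-3] = +0.0000 N (tension)
  F[2-3] = -0.0000 N (compression)
  Rx@0 = +3501.2600 N
  Ry@0 = +5058.1247 N
  Ry@2 = -2015.7747 N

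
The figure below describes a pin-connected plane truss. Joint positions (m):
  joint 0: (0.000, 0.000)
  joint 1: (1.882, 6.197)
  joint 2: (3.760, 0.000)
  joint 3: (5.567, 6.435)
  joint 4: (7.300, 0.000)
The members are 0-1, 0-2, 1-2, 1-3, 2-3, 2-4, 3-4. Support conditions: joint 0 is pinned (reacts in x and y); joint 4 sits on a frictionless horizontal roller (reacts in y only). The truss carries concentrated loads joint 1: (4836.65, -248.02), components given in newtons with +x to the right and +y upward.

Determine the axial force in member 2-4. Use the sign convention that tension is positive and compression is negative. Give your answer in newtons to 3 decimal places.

N=5 nodes, M=7 members, R=3 reactions → 2N=10, M+R=10
member 0 (0-1): L=6.4765, (cx,cy)=(0.2906,0.9568)
member 1 (0-2): L=3.7600, (cx,cy)=(1.0000,0.0000)
member 2 (1-2): L=6.4753, (cx,cy)=(0.2900,-0.9570)
member 3 (1-3): L=3.6927, (cx,cy)=(0.9979,0.0645)
member 4 (2-3): L=6.6839, (cx,cy)=(0.2704,0.9628)
member 5 (2-4): L=3.5400, (cx,cy)=(1.0000,0.0000)
member 6 (3-4): L=6.6643, (cx,cy)=(0.2600,-0.9656)
solve A·x = −loads:
  F[0-1] = +4098.6397 N (tension)
  F[0-2] = +3645.6256 N (tension)
  F[1-2] = -4514.7293 N (compression)
  F[1-3] = -2341.1109 N (compression)
  F[2-3] = +4487.8005 N (tension)
  F[2-4] = +1122.9607 N (tension)
  F[3-4] = -4318.3585 N (compression)
  Rx@0 = -4836.6500 N
  Ry@0 = -3921.7737 N
  Ry@4 = +4169.7937 N

1122.961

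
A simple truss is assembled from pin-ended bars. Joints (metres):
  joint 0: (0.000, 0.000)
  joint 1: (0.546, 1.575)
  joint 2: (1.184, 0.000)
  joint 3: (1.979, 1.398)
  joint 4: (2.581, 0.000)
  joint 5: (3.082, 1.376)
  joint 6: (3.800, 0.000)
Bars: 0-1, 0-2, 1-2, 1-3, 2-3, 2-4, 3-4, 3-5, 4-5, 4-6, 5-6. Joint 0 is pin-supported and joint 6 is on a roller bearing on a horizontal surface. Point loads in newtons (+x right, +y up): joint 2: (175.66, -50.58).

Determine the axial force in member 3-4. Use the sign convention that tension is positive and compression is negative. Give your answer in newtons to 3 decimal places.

-16.858

N=7 nodes, M=11 members, R=3 reactions → 2N=14, M+R=14
member 0 (0-1): L=1.6670, (cx,cy)=(0.3275,0.9448)
member 1 (0-2): L=1.1840, (cx,cy)=(1.0000,0.0000)
member 2 (1-2): L=1.6993, (cx,cy)=(0.3754,-0.9268)
member 3 (1-3): L=1.4439, (cx,cy)=(0.9925,-0.1226)
member 4 (2-3): L=1.6082, (cx,cy)=(0.4943,0.8693)
member 5 (2-4): L=1.3970, (cx,cy)=(1.0000,0.0000)
member 6 (3-4): L=1.5221, (cx,cy)=(0.3955,-0.9185)
member 7 (3-5): L=1.1032, (cx,cy)=(0.9998,-0.0199)
member 8 (4-5): L=1.4644, (cx,cy)=(0.3421,0.9397)
member 9 (4-6): L=1.2190, (cx,cy)=(1.0000,0.0000)
member 10 (5-6): L=1.5521, (cx,cy)=(0.4626,-0.8866)
solve A·x = −loads:
  F[0-1] = -36.8533 N (compression)
  F[0-2] = +187.7311 N (tension)
  F[1-2] = +41.2408 N (tension)
  F[1-3] = -27.7641 N (compression)
  F[2-3] = +14.2144 N (tension)
  F[2-4] = +20.5281 N (tension)
  F[3-4] = -16.8577 N (compression)
  F[3-5] = -13.8636 N (compression)
  F[4-5] = +16.4776 N (tension)
  F[4-6] = +8.2234 N (tension)
  F[5-6] = -17.7762 N (compression)
  Rx@0 = -175.6600 N
  Ry@0 = +34.8203 N
  Ry@6 = +15.7597 N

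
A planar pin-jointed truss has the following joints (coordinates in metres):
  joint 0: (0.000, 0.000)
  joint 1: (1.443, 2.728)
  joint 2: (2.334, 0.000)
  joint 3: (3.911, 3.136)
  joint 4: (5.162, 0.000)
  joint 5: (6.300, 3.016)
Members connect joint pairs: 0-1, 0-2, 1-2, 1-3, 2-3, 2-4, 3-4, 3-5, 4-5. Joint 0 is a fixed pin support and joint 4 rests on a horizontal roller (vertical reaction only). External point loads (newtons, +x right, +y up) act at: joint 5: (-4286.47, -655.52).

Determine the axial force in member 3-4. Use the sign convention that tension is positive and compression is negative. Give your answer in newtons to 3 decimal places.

N=6 nodes, M=9 members, R=3 reactions → 2N=12, M+R=12
member 0 (0-1): L=3.0861, (cx,cy)=(0.4676,0.8840)
member 1 (0-2): L=2.3340, (cx,cy)=(1.0000,0.0000)
member 2 (1-2): L=2.8698, (cx,cy)=(0.3105,-0.9506)
member 3 (1-3): L=2.5015, (cx,cy)=(0.9866,0.1631)
member 4 (2-3): L=3.5102, (cx,cy)=(0.4493,0.8934)
member 5 (2-4): L=2.8280, (cx,cy)=(1.0000,0.0000)
member 6 (3-4): L=3.3763, (cx,cy)=(0.3705,-0.9288)
member 7 (3-5): L=2.3920, (cx,cy)=(0.9987,-0.0502)
member 8 (4-5): L=3.2236, (cx,cy)=(0.3530,0.9356)
solve A·x = −loads:
  F[0-1] = -2669.7565 N (compression)
  F[0-2] = -3038.1585 N (compression)
  F[1-2] = +2149.4722 N (tension)
  F[1-3] = -1941.6640 N (compression)
  F[2-3] = -2287.0518 N (compression)
  F[2-4] = -1343.3174 N (compression)
  F[3-4] = +2755.1551 N (tension)
  F[3-5] = -3968.9968 N (compression)
  F[4-5] = -913.4463 N (compression)
  Rx@0 = +4286.4700 N
  Ry@0 = +2359.9403 N
  Ry@4 = -1704.4203 N

2755.155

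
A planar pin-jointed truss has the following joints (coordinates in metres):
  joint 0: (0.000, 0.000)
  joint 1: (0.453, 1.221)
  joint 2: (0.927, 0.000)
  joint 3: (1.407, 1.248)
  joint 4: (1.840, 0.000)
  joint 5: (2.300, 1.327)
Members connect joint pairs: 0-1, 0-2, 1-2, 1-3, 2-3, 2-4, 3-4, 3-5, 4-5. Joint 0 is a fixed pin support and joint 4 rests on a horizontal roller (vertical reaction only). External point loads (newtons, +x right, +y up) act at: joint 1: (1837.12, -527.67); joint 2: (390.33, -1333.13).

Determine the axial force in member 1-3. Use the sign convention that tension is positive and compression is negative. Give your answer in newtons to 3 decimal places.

-1495.104

N=6 nodes, M=9 members, R=3 reactions → 2N=12, M+R=12
member 0 (0-1): L=1.3023, (cx,cy)=(0.3478,0.9376)
member 1 (0-2): L=0.9270, (cx,cy)=(1.0000,0.0000)
member 2 (1-2): L=1.3098, (cx,cy)=(0.3619,-0.9322)
member 3 (1-3): L=0.9544, (cx,cy)=(0.9996,0.0283)
member 4 (2-3): L=1.3371, (cx,cy)=(0.3590,0.9333)
member 5 (2-4): L=0.9130, (cx,cy)=(1.0000,0.0000)
member 6 (3-4): L=1.3210, (cx,cy)=(0.3278,-0.9448)
member 7 (3-5): L=0.8965, (cx,cy)=(0.9961,0.0881)
member 8 (4-5): L=1.4045, (cx,cy)=(0.3275,0.9448)
solve A·x = −loads:
  F[0-1] = +170.4815 N (tension)
  F[0-2] = +2168.1498 N (tension)
  F[1-2] = -782.8661 N (compression)
  F[1-3] = -1495.1041 N (compression)
  F[2-3] = +2210.2562 N (tension)
  F[2-4] = +701.0699 N (tension)
  F[3-4] = -2138.8004 N (compression)
  F[3-5] = -0.0000 N (compression)
  F[4-5] = +0.0000 N (tension)
  Rx@0 = -2227.4500 N
  Ry@0 = -159.8356 N
  Ry@4 = +2020.6356 N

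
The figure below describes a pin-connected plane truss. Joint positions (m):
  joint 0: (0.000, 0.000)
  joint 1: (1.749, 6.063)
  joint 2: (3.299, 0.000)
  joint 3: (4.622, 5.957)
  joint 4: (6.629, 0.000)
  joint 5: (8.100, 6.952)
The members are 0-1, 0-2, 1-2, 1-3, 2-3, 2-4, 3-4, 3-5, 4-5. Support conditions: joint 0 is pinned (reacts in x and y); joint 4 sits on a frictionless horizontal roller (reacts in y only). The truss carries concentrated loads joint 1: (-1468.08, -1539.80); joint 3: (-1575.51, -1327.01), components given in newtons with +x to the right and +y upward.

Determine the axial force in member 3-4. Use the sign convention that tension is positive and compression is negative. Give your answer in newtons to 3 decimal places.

1505.838

N=6 nodes, M=9 members, R=3 reactions → 2N=12, M+R=12
member 0 (0-1): L=6.3102, (cx,cy)=(0.2772,0.9608)
member 1 (0-2): L=3.2990, (cx,cy)=(1.0000,0.0000)
member 2 (1-2): L=6.2580, (cx,cy)=(0.2477,-0.9688)
member 3 (1-3): L=2.8750, (cx,cy)=(0.9993,-0.0369)
member 4 (2-3): L=6.1021, (cx,cy)=(0.2168,0.9762)
member 5 (2-4): L=3.3300, (cx,cy)=(1.0000,0.0000)
member 6 (3-4): L=6.2860, (cx,cy)=(0.3193,-0.9477)
member 7 (3-5): L=3.6175, (cx,cy)=(0.9614,0.2750)
member 8 (4-5): L=7.1059, (cx,cy)=(0.2070,0.9783)
solve A·x = −loads:
  F[0-1] = -4468.9195 N (compression)
  F[0-2] = -1804.9436 N (compression)
  F[1-2] = +2860.8520 N (tension)
  F[1-3] = -479.4775 N (compression)
  F[2-3] = -2839.2450 N (compression)
  F[2-4] = -480.7846 N (compression)
  F[3-4] = +1505.8376 N (tension)
  F[3-5] = +0.0000 N (tension)
  F[4-5] = +0.0000 N (tension)
  Rx@0 = +3043.5900 N
  Ry@0 = +4293.8324 N
  Ry@4 = -1427.0224 N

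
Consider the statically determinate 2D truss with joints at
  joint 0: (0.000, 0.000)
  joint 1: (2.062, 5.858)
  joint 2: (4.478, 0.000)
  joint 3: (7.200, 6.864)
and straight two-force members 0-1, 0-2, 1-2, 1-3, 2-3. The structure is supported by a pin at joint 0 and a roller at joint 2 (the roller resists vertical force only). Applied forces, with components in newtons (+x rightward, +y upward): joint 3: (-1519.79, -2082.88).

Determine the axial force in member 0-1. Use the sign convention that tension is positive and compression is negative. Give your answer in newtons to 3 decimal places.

-1127.435

N=4 nodes, M=5 members, R=3 reactions → 2N=8, M+R=8
member 0 (0-1): L=6.2103, (cx,cy)=(0.3320,0.9433)
member 1 (0-2): L=4.4780, (cx,cy)=(1.0000,0.0000)
member 2 (1-2): L=6.3367, (cx,cy)=(0.3813,-0.9245)
member 3 (1-3): L=5.2356, (cx,cy)=(0.9814,0.1921)
member 4 (2-3): L=7.3840, (cx,cy)=(0.3686,0.9296)
solve A·x = −loads:
  F[0-1] = -1127.4346 N (compression)
  F[0-2] = -1145.4499 N (compression)
  F[1-2] = +991.0582 N (tension)
  F[1-3] = -766.4872 N (compression)
  F[2-3] = -2082.2440 N (compression)
  Rx@0 = +1519.7900 N
  Ry@0 = +1063.4746 N
  Ry@2 = +1019.4054 N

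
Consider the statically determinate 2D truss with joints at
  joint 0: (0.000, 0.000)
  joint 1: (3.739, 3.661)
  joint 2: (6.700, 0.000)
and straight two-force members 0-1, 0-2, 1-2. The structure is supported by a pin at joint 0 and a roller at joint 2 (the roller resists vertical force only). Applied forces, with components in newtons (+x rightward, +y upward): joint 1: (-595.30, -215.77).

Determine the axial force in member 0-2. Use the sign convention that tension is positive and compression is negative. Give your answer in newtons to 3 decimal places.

N=3 nodes, M=3 members, R=3 reactions → 2N=6, M+R=6
member 0 (0-1): L=5.2329, (cx,cy)=(0.7145,0.6996)
member 1 (0-2): L=6.7000, (cx,cy)=(1.0000,0.0000)
member 2 (1-2): L=4.7085, (cx,cy)=(0.6289,-0.7775)
solve A·x = −loads:
  F[0-1] = -601.2453 N (compression)
  F[0-2] = -165.6979 N (compression)
  F[1-2] = +263.4911 N (tension)
  Rx@0 = +595.3000 N
  Ry@0 = +420.6400 N
  Ry@2 = -204.8700 N

-165.698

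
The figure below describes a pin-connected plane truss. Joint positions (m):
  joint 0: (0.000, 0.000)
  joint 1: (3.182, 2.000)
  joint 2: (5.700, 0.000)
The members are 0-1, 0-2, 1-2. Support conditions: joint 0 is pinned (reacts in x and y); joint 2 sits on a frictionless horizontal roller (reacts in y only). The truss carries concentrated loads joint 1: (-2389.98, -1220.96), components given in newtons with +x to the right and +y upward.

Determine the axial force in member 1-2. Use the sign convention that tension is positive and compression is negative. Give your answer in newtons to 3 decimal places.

N=3 nodes, M=3 members, R=3 reactions → 2N=6, M+R=6
member 0 (0-1): L=3.7583, (cx,cy)=(0.8467,0.5321)
member 1 (0-2): L=5.7000, (cx,cy)=(1.0000,0.0000)
member 2 (1-2): L=3.2156, (cx,cy)=(0.7830,-0.6220)
solve A·x = −loads:
  F[0-1] = -2589.4101 N (compression)
  F[0-2] = -197.6553 N (compression)
  F[1-2] = +252.4177 N (tension)
  Rx@0 = +2389.9800 N
  Ry@0 = +1377.9539 N
  Ry@2 = -156.9939 N

252.418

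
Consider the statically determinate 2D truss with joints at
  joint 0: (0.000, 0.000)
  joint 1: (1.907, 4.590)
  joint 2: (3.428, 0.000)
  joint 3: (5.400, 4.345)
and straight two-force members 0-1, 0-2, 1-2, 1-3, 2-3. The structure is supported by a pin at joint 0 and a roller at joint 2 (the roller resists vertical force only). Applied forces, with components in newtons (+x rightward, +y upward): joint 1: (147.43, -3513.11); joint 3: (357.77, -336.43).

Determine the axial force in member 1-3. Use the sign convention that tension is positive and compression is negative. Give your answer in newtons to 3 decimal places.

N=4 nodes, M=5 members, R=3 reactions → 2N=8, M+R=8
member 0 (0-1): L=4.9704, (cx,cy)=(0.3837,0.9235)
member 1 (0-2): L=3.4280, (cx,cy)=(1.0000,0.0000)
member 2 (1-2): L=4.8354, (cx,cy)=(0.3146,-0.9492)
member 3 (1-3): L=3.5016, (cx,cy)=(0.9975,-0.0700)
member 4 (2-3): L=4.7716, (cx,cy)=(0.4133,0.9106)
solve A·x = −loads:
  F[0-1] = -773.5485 N (compression)
  F[0-2] = +801.9892 N (tension)
  F[1-2] = -2984.9778 N (compression)
  F[1-3] = +495.9274 N (tension)
  F[2-3] = -331.3526 N (compression)
  Rx@0 = -505.2000 N
  Ry@0 = +714.3483 N
  Ry@2 = +3135.1917 N

495.927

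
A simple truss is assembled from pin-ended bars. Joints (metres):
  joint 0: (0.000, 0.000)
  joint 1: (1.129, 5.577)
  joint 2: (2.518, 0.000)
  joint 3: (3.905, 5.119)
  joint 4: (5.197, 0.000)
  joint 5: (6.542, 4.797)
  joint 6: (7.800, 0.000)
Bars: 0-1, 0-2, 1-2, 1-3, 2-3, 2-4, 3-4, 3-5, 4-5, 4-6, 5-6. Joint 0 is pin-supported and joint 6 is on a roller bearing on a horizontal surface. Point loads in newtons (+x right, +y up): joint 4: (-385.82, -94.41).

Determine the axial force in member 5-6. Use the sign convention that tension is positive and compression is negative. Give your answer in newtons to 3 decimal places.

N=7 nodes, M=11 members, R=3 reactions → 2N=14, M+R=14
member 0 (0-1): L=5.6901, (cx,cy)=(0.1984,0.9801)
member 1 (0-2): L=2.5180, (cx,cy)=(1.0000,0.0000)
member 2 (1-2): L=5.7474, (cx,cy)=(0.2417,-0.9704)
member 3 (1-3): L=2.8135, (cx,cy)=(0.9867,-0.1628)
member 4 (2-3): L=5.3036, (cx,cy)=(0.2615,0.9652)
member 5 (2-4): L=2.6790, (cx,cy)=(1.0000,0.0000)
member 6 (3-4): L=5.2795, (cx,cy)=(0.2447,-0.9696)
member 7 (3-5): L=2.6566, (cx,cy)=(0.9926,-0.1212)
member 8 (4-5): L=4.9820, (cx,cy)=(0.2700,0.9629)
member 9 (4-6): L=2.6030, (cx,cy)=(1.0000,0.0000)
member 10 (5-6): L=4.9592, (cx,cy)=(0.2537,-0.9673)
solve A·x = −loads:
  F[0-1] = -32.1454 N (compression)
  F[0-2] = -379.4419 N (compression)
  F[1-2] = +34.9910 N (tension)
  F[1-3] = -15.0351 N (compression)
  F[2-3] = -35.1781 N (compression)
  F[2-4] = -361.7856 N (compression)
  F[3-4] = +36.6507 N (tension)
  F[3-5] = -33.2487 N (compression)
  F[4-5] = +61.1441 N (tension)
  F[4-6] = +16.4963 N (tension)
  F[5-6] = -65.0308 N (compression)
  Rx@0 = +385.8200 N
  Ry@0 = +31.5063 N
  Ry@6 = +62.9037 N

-65.031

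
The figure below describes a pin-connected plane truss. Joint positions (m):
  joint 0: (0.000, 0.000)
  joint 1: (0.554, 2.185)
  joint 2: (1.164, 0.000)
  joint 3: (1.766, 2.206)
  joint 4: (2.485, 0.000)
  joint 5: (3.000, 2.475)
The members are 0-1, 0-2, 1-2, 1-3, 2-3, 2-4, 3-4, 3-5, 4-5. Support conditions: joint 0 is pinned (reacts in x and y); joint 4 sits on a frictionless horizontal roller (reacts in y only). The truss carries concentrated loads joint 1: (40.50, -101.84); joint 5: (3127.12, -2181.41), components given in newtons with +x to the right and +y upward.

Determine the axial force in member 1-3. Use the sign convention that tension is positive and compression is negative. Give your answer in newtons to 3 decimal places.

1856.066

N=6 nodes, M=9 members, R=3 reactions → 2N=12, M+R=12
member 0 (0-1): L=2.2541, (cx,cy)=(0.2458,0.9693)
member 1 (0-2): L=1.1640, (cx,cy)=(1.0000,0.0000)
member 2 (1-2): L=2.2686, (cx,cy)=(0.2689,-0.9632)
member 3 (1-3): L=1.2122, (cx,cy)=(0.9998,0.0173)
member 4 (2-3): L=2.2867, (cx,cy)=(0.2633,0.9647)
member 5 (2-4): L=1.3210, (cx,cy)=(1.0000,0.0000)
member 6 (3-4): L=2.3202, (cx,cy)=(0.3099,-0.9508)
member 7 (3-5): L=1.2630, (cx,cy)=(0.9771,0.2130)
member 8 (4-5): L=2.5280, (cx,cy)=(0.2037,0.9790)
solve A·x = −loads:
  F[0-1] = +3634.5727 N (tension)
  F[0-2] = +2274.3505 N (tension)
  F[1-2] = -3730.1616 N (compression)
  F[1-3] = +1856.0664 N (tension)
  F[2-3] = +3724.1542 N (tension)
  F[2-4] = +290.8911 N (tension)
  F[3-4] = -2952.5549 N (compression)
  F[3-5] = +3839.2749 N (tension)
  F[4-5] = -3063.3708 N (compression)
  Rx@0 = -3167.6200 N
  Ry@0 = -3523.0936 N
  Ry@4 = +5806.3436 N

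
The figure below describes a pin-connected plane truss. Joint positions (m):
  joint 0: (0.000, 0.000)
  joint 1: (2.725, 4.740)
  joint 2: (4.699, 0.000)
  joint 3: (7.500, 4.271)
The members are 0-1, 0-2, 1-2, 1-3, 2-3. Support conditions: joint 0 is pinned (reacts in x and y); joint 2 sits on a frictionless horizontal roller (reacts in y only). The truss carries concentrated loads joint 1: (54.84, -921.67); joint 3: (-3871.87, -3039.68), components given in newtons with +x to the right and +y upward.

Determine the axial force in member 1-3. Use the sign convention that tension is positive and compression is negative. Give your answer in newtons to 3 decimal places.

N=4 nodes, M=5 members, R=3 reactions → 2N=8, M+R=8
member 0 (0-1): L=5.4675, (cx,cy)=(0.4984,0.8669)
member 1 (0-2): L=4.6990, (cx,cy)=(1.0000,0.0000)
member 2 (1-2): L=5.1346, (cx,cy)=(0.3844,-0.9231)
member 3 (1-3): L=4.7980, (cx,cy)=(0.9952,-0.0977)
member 4 (2-3): L=5.1075, (cx,cy)=(0.5484,0.8362)
solve A·x = −loads:
  F[0-1] = -2352.1280 N (compression)
  F[0-2] = -2644.7238 N (compression)
  F[1-2] = +1398.2923 N (tension)
  F[1-3] = -1773.2107 N (compression)
  F[2-3] = -3842.3329 N (compression)
  Rx@0 = +3817.0300 N
  Ry@0 = +2039.1675 N
  Ry@2 = +1922.1825 N

-1773.211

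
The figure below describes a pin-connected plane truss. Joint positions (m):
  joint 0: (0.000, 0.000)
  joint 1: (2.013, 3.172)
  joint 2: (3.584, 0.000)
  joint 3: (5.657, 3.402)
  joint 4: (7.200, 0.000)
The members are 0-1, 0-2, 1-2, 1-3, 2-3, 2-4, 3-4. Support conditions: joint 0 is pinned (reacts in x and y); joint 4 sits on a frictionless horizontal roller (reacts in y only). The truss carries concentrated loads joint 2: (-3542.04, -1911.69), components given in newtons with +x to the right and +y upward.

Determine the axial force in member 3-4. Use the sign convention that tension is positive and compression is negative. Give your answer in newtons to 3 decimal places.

N=5 nodes, M=7 members, R=3 reactions → 2N=10, M+R=10
member 0 (0-1): L=3.7568, (cx,cy)=(0.5358,0.8443)
member 1 (0-2): L=3.5840, (cx,cy)=(1.0000,0.0000)
member 2 (1-2): L=3.5397, (cx,cy)=(0.4438,-0.8961)
member 3 (1-3): L=3.6513, (cx,cy)=(0.9980,0.0630)
member 4 (2-3): L=3.9838, (cx,cy)=(0.5204,0.8540)
member 5 (2-4): L=3.6160, (cx,cy)=(1.0000,0.0000)
member 6 (3-4): L=3.7356, (cx,cy)=(0.4131,-0.9107)
solve A·x = −loads:
  F[0-1] = -1137.1074 N (compression)
  F[0-2] = -2932.7501 N (compression)
  F[1-2] = +997.3031 N (tension)
  F[1-3] = -1054.0065 N (compression)
  F[2-3] = +1192.0948 N (tension)
  F[2-4] = +431.6031 N (tension)
  F[3-4] = -1044.9008 N (compression)
  Rx@0 = +3542.0400 N
  Ry@0 = +960.0932 N
  Ry@4 = +951.5968 N

-1044.901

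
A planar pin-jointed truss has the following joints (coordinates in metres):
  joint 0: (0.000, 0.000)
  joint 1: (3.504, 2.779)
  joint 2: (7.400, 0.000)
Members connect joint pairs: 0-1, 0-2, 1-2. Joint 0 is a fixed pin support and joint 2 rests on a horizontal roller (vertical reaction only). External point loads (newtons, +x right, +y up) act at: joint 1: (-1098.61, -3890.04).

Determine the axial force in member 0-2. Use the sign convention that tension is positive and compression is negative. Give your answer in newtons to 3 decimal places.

2003.957

N=3 nodes, M=3 members, R=3 reactions → 2N=6, M+R=6
member 0 (0-1): L=4.4722, (cx,cy)=(0.7835,0.6214)
member 1 (0-2): L=7.4000, (cx,cy)=(1.0000,0.0000)
member 2 (1-2): L=4.7856, (cx,cy)=(0.8141,-0.5807)
solve A·x = −loads:
  F[0-1] = -3959.8741 N (compression)
  F[0-2] = +2003.9570 N (tension)
  F[1-2] = -2461.5174 N (compression)
  Rx@0 = +1098.6100 N
  Ry@0 = +2460.6261 N
  Ry@2 = +1429.4139 N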